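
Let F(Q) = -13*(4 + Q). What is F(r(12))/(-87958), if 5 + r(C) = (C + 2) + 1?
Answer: 7/3383 ≈ 0.0020692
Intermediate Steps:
r(C) = -2 + C (r(C) = -5 + ((C + 2) + 1) = -5 + ((2 + C) + 1) = -5 + (3 + C) = -2 + C)
F(Q) = -52 - 13*Q
F(r(12))/(-87958) = (-52 - 13*(-2 + 12))/(-87958) = (-52 - 13*10)*(-1/87958) = (-52 - 130)*(-1/87958) = -182*(-1/87958) = 7/3383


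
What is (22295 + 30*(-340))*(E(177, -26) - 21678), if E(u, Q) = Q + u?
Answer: -260369065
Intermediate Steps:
(22295 + 30*(-340))*(E(177, -26) - 21678) = (22295 + 30*(-340))*((-26 + 177) - 21678) = (22295 - 10200)*(151 - 21678) = 12095*(-21527) = -260369065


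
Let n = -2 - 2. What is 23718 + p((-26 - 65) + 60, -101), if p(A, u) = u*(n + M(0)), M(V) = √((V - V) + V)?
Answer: 24122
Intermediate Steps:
n = -4
M(V) = √V (M(V) = √(0 + V) = √V)
p(A, u) = -4*u (p(A, u) = u*(-4 + √0) = u*(-4 + 0) = u*(-4) = -4*u)
23718 + p((-26 - 65) + 60, -101) = 23718 - 4*(-101) = 23718 + 404 = 24122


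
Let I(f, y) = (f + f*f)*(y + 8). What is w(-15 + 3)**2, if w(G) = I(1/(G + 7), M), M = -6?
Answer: 64/625 ≈ 0.10240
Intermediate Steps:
I(f, y) = (8 + y)*(f + f**2) (I(f, y) = (f + f**2)*(8 + y) = (8 + y)*(f + f**2))
w(G) = (2 + 2/(7 + G))/(7 + G) (w(G) = (8 - 6 + 8/(G + 7) - 6/(G + 7))/(G + 7) = (8 - 6 + 8/(7 + G) - 6/(7 + G))/(7 + G) = (2 + 2/(7 + G))/(7 + G))
w(-15 + 3)**2 = (2*(8 + (-15 + 3))/(7 + (-15 + 3))**2)**2 = (2*(8 - 12)/(7 - 12)**2)**2 = (2*(-4)/(-5)**2)**2 = (2*(1/25)*(-4))**2 = (-8/25)**2 = 64/625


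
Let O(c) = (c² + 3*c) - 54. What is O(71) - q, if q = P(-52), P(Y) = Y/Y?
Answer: 5199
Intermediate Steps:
P(Y) = 1
O(c) = -54 + c² + 3*c
q = 1
O(71) - q = (-54 + 71² + 3*71) - 1*1 = (-54 + 5041 + 213) - 1 = 5200 - 1 = 5199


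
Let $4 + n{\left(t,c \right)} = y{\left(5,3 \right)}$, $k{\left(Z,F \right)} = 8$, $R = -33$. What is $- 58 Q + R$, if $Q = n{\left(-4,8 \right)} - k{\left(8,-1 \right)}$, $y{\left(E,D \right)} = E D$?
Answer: $-207$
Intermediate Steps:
$y{\left(E,D \right)} = D E$
$n{\left(t,c \right)} = 11$ ($n{\left(t,c \right)} = -4 + 3 \cdot 5 = -4 + 15 = 11$)
$Q = 3$ ($Q = 11 - 8 = 3$)
$- 58 Q + R = \left(-58\right) 3 - 33 = -174 - 33 = -207$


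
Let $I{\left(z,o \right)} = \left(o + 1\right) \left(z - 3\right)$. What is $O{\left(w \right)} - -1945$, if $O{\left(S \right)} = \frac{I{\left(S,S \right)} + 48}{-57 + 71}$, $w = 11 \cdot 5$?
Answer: $\frac{15095}{7} \approx 2156.4$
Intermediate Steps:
$I{\left(z,o \right)} = \left(1 + o\right) \left(-3 + z\right)$
$w = 55$
$O{\left(S \right)} = \frac{45}{14} - \frac{S}{7} + \frac{S^{2}}{14}$ ($O{\left(S \right)} = \frac{\left(-3 + S - 3 S + S S\right) + 48}{-57 + 71} = \frac{\left(-3 + S - 3 S + S^{2}\right) + 48}{14} = \left(\left(-3 + S^{2} - 2 S\right) + 48\right) \frac{1}{14} = \left(45 + S^{2} - 2 S\right) \frac{1}{14} = \frac{45}{14} - \frac{S}{7} + \frac{S^{2}}{14}$)
$O{\left(w \right)} - -1945 = \left(\frac{45}{14} - \frac{55}{7} + \frac{55^{2}}{14}\right) - -1945 = \left(\frac{45}{14} - \frac{55}{7} + \frac{1}{14} \cdot 3025\right) + 1945 = \left(\frac{45}{14} - \frac{55}{7} + \frac{3025}{14}\right) + 1945 = \frac{1480}{7} + 1945 = \frac{15095}{7}$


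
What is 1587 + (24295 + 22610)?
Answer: 48492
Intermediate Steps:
1587 + (24295 + 22610) = 1587 + 46905 = 48492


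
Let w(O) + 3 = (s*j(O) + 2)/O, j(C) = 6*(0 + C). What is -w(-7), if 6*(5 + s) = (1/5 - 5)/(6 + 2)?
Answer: 1186/35 ≈ 33.886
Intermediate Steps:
s = -51/10 (s = -5 + ((1/5 - 5)/(6 + 2))/6 = -5 + ((⅕ - 5)/8)/6 = -5 + (-24/5*⅛)/6 = -5 + (⅙)*(-⅗) = -5 - ⅒ = -51/10 ≈ -5.1000)
j(C) = 6*C
w(O) = -3 + (2 - 153*O/5)/O (w(O) = -3 + (-153*O/5 + 2)/O = -3 + (2 - 153*O/5)/O)
-w(-7) = -(-168/5 + 2/(-7)) = -(-168/5 + 2*(-⅐)) = -(-168/5 - 2/7) = -1*(-1186/35) = 1186/35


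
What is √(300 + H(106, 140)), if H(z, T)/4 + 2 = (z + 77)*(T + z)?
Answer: 2*√45091 ≈ 424.69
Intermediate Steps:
H(z, T) = -8 + 4*(77 + z)*(T + z) (H(z, T) = -8 + 4*((z + 77)*(T + z)) = -8 + 4*((77 + z)*(T + z)) = -8 + 4*(77 + z)*(T + z))
√(300 + H(106, 140)) = √(300 + (-8 + 4*106² + 308*140 + 308*106 + 4*140*106)) = √(300 + (-8 + 4*11236 + 43120 + 32648 + 59360)) = √(300 + (-8 + 44944 + 43120 + 32648 + 59360)) = √(300 + 180064) = √180364 = 2*√45091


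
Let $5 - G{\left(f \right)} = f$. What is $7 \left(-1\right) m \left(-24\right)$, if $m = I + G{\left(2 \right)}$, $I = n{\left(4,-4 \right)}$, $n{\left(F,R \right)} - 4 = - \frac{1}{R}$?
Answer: $1218$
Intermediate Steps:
$n{\left(F,R \right)} = 4 - \frac{1}{R}$
$G{\left(f \right)} = 5 - f$
$I = \frac{17}{4}$ ($I = 4 - \frac{1}{-4} = 4 - - \frac{1}{4} = 4 + \frac{1}{4} = \frac{17}{4} \approx 4.25$)
$m = \frac{29}{4}$ ($m = \frac{17}{4} + \left(5 - 2\right) = \frac{17}{4} + 3 = \frac{29}{4} \approx 7.25$)
$7 \left(-1\right) m \left(-24\right) = 7 \left(-1\right) \frac{29}{4} \left(-24\right) = \left(-7\right) \frac{29}{4} \left(-24\right) = \left(- \frac{203}{4}\right) \left(-24\right) = 1218$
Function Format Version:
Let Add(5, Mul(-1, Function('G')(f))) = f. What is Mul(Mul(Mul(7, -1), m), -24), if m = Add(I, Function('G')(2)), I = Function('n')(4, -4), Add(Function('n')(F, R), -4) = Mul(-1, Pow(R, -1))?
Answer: 1218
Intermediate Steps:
Function('n')(F, R) = Add(4, Mul(-1, Pow(R, -1)))
Function('G')(f) = Add(5, Mul(-1, f))
I = Rational(17, 4) (I = Add(4, Mul(-1, Pow(-4, -1))) = Add(4, Mul(-1, Rational(-1, 4))) = Add(4, Rational(1, 4)) = Rational(17, 4) ≈ 4.2500)
m = Rational(29, 4) (m = Add(Rational(17, 4), Add(5, Mul(-1, 2))) = Add(Rational(17, 4), Add(5, -2)) = Add(Rational(17, 4), 3) = Rational(29, 4) ≈ 7.2500)
Mul(Mul(Mul(7, -1), m), -24) = Mul(Mul(Mul(7, -1), Rational(29, 4)), -24) = Mul(Mul(-7, Rational(29, 4)), -24) = Mul(Rational(-203, 4), -24) = 1218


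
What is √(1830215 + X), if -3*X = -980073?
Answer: √2156906 ≈ 1468.6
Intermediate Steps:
X = 326691 (X = -⅓*(-980073) = 326691)
√(1830215 + X) = √(1830215 + 326691) = √2156906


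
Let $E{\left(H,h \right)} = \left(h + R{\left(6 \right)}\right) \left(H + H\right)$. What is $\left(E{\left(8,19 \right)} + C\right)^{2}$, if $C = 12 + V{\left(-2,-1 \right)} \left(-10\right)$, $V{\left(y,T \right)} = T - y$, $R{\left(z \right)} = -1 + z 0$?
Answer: $84100$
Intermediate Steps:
$R{\left(z \right)} = -1$ ($R{\left(z \right)} = -1 + 0 = -1$)
$E{\left(H,h \right)} = 2 H \left(-1 + h\right)$ ($E{\left(H,h \right)} = \left(h - 1\right) \left(H + H\right) = \left(-1 + h\right) 2 H = 2 H \left(-1 + h\right)$)
$C = 2$ ($C = 12 + \left(-1 - -2\right) \left(-10\right) = 12 + \left(-1 + 2\right) \left(-10\right) = 12 + 1 \left(-10\right) = 12 - 10 = 2$)
$\left(E{\left(8,19 \right)} + C\right)^{2} = \left(2 \cdot 8 \left(-1 + 19\right) + 2\right)^{2} = \left(2 \cdot 8 \cdot 18 + 2\right)^{2} = \left(288 + 2\right)^{2} = 290^{2} = 84100$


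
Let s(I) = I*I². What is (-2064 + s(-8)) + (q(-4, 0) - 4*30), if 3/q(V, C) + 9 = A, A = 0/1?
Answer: -8089/3 ≈ -2696.3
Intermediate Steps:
s(I) = I³
A = 0 (A = 0*1 = 0)
q(V, C) = -⅓ (q(V, C) = 3/(-9 + 0) = 3/(-9) = 3*(-⅑) = -⅓)
(-2064 + s(-8)) + (q(-4, 0) - 4*30) = (-2064 + (-8)³) + (-⅓ - 4*30) = (-2064 - 512) + (-⅓ - 120) = -2576 - 361/3 = -8089/3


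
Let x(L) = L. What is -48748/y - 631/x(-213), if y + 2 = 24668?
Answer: 287829/291881 ≈ 0.98612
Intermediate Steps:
y = 24666 (y = -2 + 24668 = 24666)
-48748/y - 631/x(-213) = -48748/24666 - 631/(-213) = -48748*1/24666 - 631*(-1/213) = -24374/12333 + 631/213 = 287829/291881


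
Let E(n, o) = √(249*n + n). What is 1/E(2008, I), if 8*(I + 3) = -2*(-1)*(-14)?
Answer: √1255/25100 ≈ 0.0014114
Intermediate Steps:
I = -13/2 (I = -3 + (-2*(-1)*(-14))/8 = -3 + (2*(-14))/8 = -3 + (⅛)*(-28) = -3 - 7/2 = -13/2 ≈ -6.5000)
E(n, o) = 5*√10*√n (E(n, o) = √(250*n) = 5*√10*√n)
1/E(2008, I) = 1/(5*√10*√2008) = 1/(5*√10*(2*√502)) = 1/(20*√1255) = √1255/25100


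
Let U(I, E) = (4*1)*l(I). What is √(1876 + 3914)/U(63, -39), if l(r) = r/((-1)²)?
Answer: √5790/252 ≈ 0.30195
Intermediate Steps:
l(r) = r (l(r) = r/1 = r*1 = r)
U(I, E) = 4*I (U(I, E) = (4*1)*I = 4*I)
√(1876 + 3914)/U(63, -39) = √(1876 + 3914)/((4*63)) = √5790/252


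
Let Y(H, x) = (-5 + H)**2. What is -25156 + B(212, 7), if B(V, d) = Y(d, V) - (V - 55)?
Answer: -25309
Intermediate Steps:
B(V, d) = 55 + (-5 + d)**2 - V (B(V, d) = (-5 + d)**2 - (V - 55) = (-5 + d)**2 - (-55 + V) = (-5 + d)**2 + (55 - V) = 55 + (-5 + d)**2 - V)
-25156 + B(212, 7) = -25156 + (55 + (-5 + 7)**2 - 1*212) = -25156 + (55 + 2**2 - 212) = -25156 + (55 + 4 - 212) = -25156 - 153 = -25309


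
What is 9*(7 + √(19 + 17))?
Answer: 117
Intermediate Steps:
9*(7 + √(19 + 17)) = 9*(7 + √36) = 9*(7 + 6) = 9*13 = 117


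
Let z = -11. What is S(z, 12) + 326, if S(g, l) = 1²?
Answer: 327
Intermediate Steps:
S(g, l) = 1
S(z, 12) + 326 = 1 + 326 = 327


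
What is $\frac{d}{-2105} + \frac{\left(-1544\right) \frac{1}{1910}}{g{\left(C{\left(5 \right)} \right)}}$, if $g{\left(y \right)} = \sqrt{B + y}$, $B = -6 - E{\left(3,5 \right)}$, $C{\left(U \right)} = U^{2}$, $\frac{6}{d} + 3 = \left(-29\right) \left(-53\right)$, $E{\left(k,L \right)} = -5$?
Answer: $- \frac{3}{1614535} - \frac{193 \sqrt{6}}{2865} \approx -0.16501$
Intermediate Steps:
$d = \frac{3}{767}$ ($d = \frac{6}{-3 - -1537} = \frac{6}{-3 + 1537} = \frac{6}{1534} = 6 \cdot \frac{1}{1534} = \frac{3}{767} \approx 0.0039113$)
$B = -1$ ($B = -6 - -5 = -6 + 5 = -1$)
$g{\left(y \right)} = \sqrt{-1 + y}$
$\frac{d}{-2105} + \frac{\left(-1544\right) \frac{1}{1910}}{g{\left(C{\left(5 \right)} \right)}} = \frac{3}{767 \left(-2105\right)} + \frac{\left(-1544\right) \frac{1}{1910}}{\sqrt{-1 + 5^{2}}} = \frac{3}{767} \left(- \frac{1}{2105}\right) + \frac{\left(-1544\right) \frac{1}{1910}}{\sqrt{-1 + 25}} = - \frac{3}{1614535} - \frac{772}{955 \sqrt{24}} = - \frac{3}{1614535} - \frac{772}{955 \cdot 2 \sqrt{6}} = - \frac{3}{1614535} - \frac{772 \frac{\sqrt{6}}{12}}{955} = - \frac{3}{1614535} - \frac{193 \sqrt{6}}{2865}$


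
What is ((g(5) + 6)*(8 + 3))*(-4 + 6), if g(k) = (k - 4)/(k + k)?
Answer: 671/5 ≈ 134.20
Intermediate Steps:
g(k) = (-4 + k)/(2*k) (g(k) = (-4 + k)/((2*k)) = (-4 + k)*(1/(2*k)) = (-4 + k)/(2*k))
((g(5) + 6)*(8 + 3))*(-4 + 6) = (((½)*(-4 + 5)/5 + 6)*(8 + 3))*(-4 + 6) = (((½)*(⅕)*1 + 6)*11)*2 = ((⅒ + 6)*11)*2 = ((61/10)*11)*2 = (671/10)*2 = 671/5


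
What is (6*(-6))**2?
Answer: 1296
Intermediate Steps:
(6*(-6))**2 = (-36)**2 = 1296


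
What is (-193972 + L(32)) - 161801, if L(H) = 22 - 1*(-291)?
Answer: -355460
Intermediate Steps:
L(H) = 313 (L(H) = 22 + 291 = 313)
(-193972 + L(32)) - 161801 = (-193972 + 313) - 161801 = -193659 - 161801 = -355460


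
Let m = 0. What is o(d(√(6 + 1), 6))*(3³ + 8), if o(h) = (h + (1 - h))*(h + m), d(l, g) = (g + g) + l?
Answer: 420 + 35*√7 ≈ 512.60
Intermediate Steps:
d(l, g) = l + 2*g (d(l, g) = 2*g + l = l + 2*g)
o(h) = h (o(h) = (h + (1 - h))*(h + 0) = 1*h = h)
o(d(√(6 + 1), 6))*(3³ + 8) = (√(6 + 1) + 2*6)*(3³ + 8) = (√7 + 12)*(27 + 8) = (12 + √7)*35 = 420 + 35*√7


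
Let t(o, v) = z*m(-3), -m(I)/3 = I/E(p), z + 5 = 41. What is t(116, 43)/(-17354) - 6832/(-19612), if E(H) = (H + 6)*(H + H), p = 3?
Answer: 14805607/42543331 ≈ 0.34801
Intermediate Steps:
E(H) = 2*H*(6 + H) (E(H) = (6 + H)*(2*H) = 2*H*(6 + H))
z = 36 (z = -5 + 41 = 36)
m(I) = -I/18 (m(I) = -3*I/(2*3*(6 + 3)) = -3*I/(2*3*9) = -3*I/54 = -I/18)
t(o, v) = 6 (t(o, v) = 36*(-1/18*(-3)) = 36*(⅙) = 6)
t(116, 43)/(-17354) - 6832/(-19612) = 6/(-17354) - 6832/(-19612) = 6*(-1/17354) - 6832*(-1/19612) = -3/8677 + 1708/4903 = 14805607/42543331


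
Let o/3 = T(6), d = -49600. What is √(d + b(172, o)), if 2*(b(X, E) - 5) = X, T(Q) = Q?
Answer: 3*I*√5501 ≈ 222.51*I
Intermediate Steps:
o = 18 (o = 3*6 = 18)
b(X, E) = 5 + X/2
√(d + b(172, o)) = √(-49600 + (5 + (½)*172)) = √(-49600 + (5 + 86)) = √(-49600 + 91) = √(-49509) = 3*I*√5501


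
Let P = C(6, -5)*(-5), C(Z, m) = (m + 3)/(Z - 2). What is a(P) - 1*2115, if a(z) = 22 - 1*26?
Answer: -2119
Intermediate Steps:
C(Z, m) = (3 + m)/(-2 + Z)
P = 5/2 (P = ((3 - 5)/(-2 + 6))*(-5) = (-2/4)*(-5) = ((¼)*(-2))*(-5) = -½*(-5) = 5/2 ≈ 2.5000)
a(z) = -4 (a(z) = 22 - 26 = -4)
a(P) - 1*2115 = -4 - 1*2115 = -4 - 2115 = -2119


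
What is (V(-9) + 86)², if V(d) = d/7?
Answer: 351649/49 ≈ 7176.5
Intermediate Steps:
V(d) = d/7 (V(d) = d*(⅐) = d/7)
(V(-9) + 86)² = ((⅐)*(-9) + 86)² = (-9/7 + 86)² = (593/7)² = 351649/49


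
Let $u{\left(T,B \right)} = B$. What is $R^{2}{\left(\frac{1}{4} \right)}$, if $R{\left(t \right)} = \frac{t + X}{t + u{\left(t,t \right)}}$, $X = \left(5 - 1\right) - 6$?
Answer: $\frac{49}{4} \approx 12.25$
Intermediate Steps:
$X = -2$ ($X = 4 - 6 = -2$)
$R{\left(t \right)} = \frac{-2 + t}{2 t}$ ($R{\left(t \right)} = \frac{t - 2}{t + t} = \frac{-2 + t}{2 t}$)
$R^{2}{\left(\frac{1}{4} \right)} = \left(\frac{-2 + \frac{1}{4}}{2 \cdot \frac{1}{4}}\right)^{2} = \left(\frac{\frac{1}{\frac{1}{4}} \left(-2 + \frac{1}{4}\right)}{2}\right)^{2} = \left(\frac{1}{2} \cdot 4 \left(- \frac{7}{4}\right)\right)^{2} = \left(- \frac{7}{2}\right)^{2} = \frac{49}{4}$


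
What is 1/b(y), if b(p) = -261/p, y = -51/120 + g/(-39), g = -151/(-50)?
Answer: 3919/2035800 ≈ 0.0019250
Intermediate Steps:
g = 151/50 (g = -151*(-1/50) = 151/50 ≈ 3.0200)
y = -3919/7800 (y = -51/120 + (151/50)/(-39) = -51*1/120 + (151/50)*(-1/39) = -17/40 - 151/1950 = -3919/7800 ≈ -0.50244)
1/b(y) = 1/(-261/(-3919/7800)) = 1/(-261*(-7800/3919)) = 1/(2035800/3919) = 3919/2035800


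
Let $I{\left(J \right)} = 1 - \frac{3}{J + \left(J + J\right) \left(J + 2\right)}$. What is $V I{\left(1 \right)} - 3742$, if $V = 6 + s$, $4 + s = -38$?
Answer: $- \frac{26338}{7} \approx -3762.6$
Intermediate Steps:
$s = -42$ ($s = -4 - 38 = -42$)
$I{\left(J \right)} = 1 - \frac{3}{J + 2 J \left(2 + J\right)}$
$V = -36$ ($V = 6 - 42 = -36$)
$V I{\left(1 \right)} - 3742 = - 36 \frac{-3 + 2 \cdot 1^{2} + 5 \cdot 1}{1 \left(5 + 2 \cdot 1\right)} - 3742 = - 36 \cdot 1 \frac{1}{5 + 2} \left(-3 + 2 \cdot 1 + 5\right) - 3742 = - 36 \cdot 1 \cdot \frac{1}{7} \left(-3 + 2 + 5\right) - 3742 = - 36 \cdot 1 \cdot \frac{1}{7} \cdot 4 - 3742 = \left(-36\right) \frac{4}{7} - 3742 = - \frac{144}{7} - 3742 = - \frac{26338}{7}$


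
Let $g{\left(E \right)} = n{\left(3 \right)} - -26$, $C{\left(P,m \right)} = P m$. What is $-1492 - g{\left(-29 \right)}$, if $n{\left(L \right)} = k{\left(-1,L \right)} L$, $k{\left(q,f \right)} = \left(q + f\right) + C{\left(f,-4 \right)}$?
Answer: $-1488$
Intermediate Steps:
$k{\left(q,f \right)} = q - 3 f$ ($k{\left(q,f \right)} = \left(q + f\right) + f \left(-4\right) = \left(f + q\right) - 4 f = q - 3 f$)
$n{\left(L \right)} = L \left(-1 - 3 L\right)$ ($n{\left(L \right)} = \left(-1 - 3 L\right) L = L \left(-1 - 3 L\right)$)
$g{\left(E \right)} = -4$ ($g{\left(E \right)} = 3 \left(-1 - 9\right) - -26 = 3 \left(-1 - 9\right) + 26 = 3 \left(-10\right) + 26 = -30 + 26 = -4$)
$-1492 - g{\left(-29 \right)} = -1492 - -4 = -1492 + 4 = -1488$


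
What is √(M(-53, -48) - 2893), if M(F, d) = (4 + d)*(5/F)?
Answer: I*√8114777/53 ≈ 53.748*I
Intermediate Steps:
M(F, d) = 5*(4 + d)/F
√(M(-53, -48) - 2893) = √(5*(4 - 48)/(-53) - 2893) = √(5*(-1/53)*(-44) - 2893) = √(220/53 - 2893) = √(-153109/53) = I*√8114777/53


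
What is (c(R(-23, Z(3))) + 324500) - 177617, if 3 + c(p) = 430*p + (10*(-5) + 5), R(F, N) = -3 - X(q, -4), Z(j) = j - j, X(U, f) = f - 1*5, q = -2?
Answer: 149415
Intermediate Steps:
X(U, f) = -5 + f (X(U, f) = f - 5 = -5 + f)
Z(j) = 0
R(F, N) = 6 (R(F, N) = -3 - (-5 - 4) = -3 - 1*(-9) = -3 + 9 = 6)
c(p) = -48 + 430*p (c(p) = -3 + (430*p + (10*(-5) + 5)) = -3 + (430*p + (-50 + 5)) = -3 + (430*p - 45) = -3 + (-45 + 430*p) = -48 + 430*p)
(c(R(-23, Z(3))) + 324500) - 177617 = ((-48 + 430*6) + 324500) - 177617 = ((-48 + 2580) + 324500) - 177617 = (2532 + 324500) - 177617 = 327032 - 177617 = 149415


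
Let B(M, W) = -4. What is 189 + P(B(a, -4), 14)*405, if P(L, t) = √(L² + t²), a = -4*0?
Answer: 189 + 810*√53 ≈ 6085.9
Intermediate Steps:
a = 0
189 + P(B(a, -4), 14)*405 = 189 + √((-4)² + 14²)*405 = 189 + √(16 + 196)*405 = 189 + √212*405 = 189 + (2*√53)*405 = 189 + 810*√53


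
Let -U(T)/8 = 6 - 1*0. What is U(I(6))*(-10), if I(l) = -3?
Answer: 480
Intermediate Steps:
U(T) = -48 (U(T) = -8*(6 - 1*0) = -8*(6 + 0) = -8*6 = -48)
U(I(6))*(-10) = -48*(-10) = 480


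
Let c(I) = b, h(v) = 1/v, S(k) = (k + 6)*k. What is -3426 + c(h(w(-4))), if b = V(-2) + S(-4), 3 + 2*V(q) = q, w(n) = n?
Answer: -6873/2 ≈ -3436.5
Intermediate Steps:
S(k) = k*(6 + k) (S(k) = (6 + k)*k = k*(6 + k))
V(q) = -3/2 + q/2
b = -21/2 (b = (-3/2 + (½)*(-2)) - 4*(6 - 4) = (-3/2 - 1) - 4*2 = -5/2 - 8 = -21/2 ≈ -10.500)
c(I) = -21/2
-3426 + c(h(w(-4))) = -3426 - 21/2 = -6873/2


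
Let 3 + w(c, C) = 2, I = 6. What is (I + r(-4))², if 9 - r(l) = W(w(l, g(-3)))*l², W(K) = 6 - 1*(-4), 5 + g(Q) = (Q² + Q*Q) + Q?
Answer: 21025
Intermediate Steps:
g(Q) = -5 + Q + 2*Q² (g(Q) = -5 + ((Q² + Q*Q) + Q) = -5 + ((Q² + Q²) + Q) = -5 + (2*Q² + Q) = -5 + (Q + 2*Q²) = -5 + Q + 2*Q²)
w(c, C) = -1 (w(c, C) = -3 + 2 = -1)
W(K) = 10 (W(K) = 6 + 4 = 10)
r(l) = 9 - 10*l²
(I + r(-4))² = (6 + (9 - 10*(-4)²))² = (6 + (9 - 10*16))² = (6 + (9 - 160))² = (6 - 151)² = (-145)² = 21025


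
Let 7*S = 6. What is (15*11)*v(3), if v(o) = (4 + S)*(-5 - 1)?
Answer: -33660/7 ≈ -4808.6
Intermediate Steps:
S = 6/7 (S = (⅐)*6 = 6/7 ≈ 0.85714)
v(o) = -204/7 (v(o) = (4 + 6/7)*(-5 - 1) = (34/7)*(-6) = -204/7)
(15*11)*v(3) = (15*11)*(-204/7) = 165*(-204/7) = -33660/7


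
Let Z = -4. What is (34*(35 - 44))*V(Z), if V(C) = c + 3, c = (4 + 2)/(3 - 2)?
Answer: -2754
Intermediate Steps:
c = 6 (c = 6/1 = 6*1 = 6)
V(C) = 9 (V(C) = 6 + 3 = 9)
(34*(35 - 44))*V(Z) = (34*(35 - 44))*9 = (34*(-9))*9 = -306*9 = -2754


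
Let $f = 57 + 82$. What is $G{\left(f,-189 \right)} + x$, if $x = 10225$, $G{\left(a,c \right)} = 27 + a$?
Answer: $10391$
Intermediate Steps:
$f = 139$
$G{\left(f,-189 \right)} + x = \left(27 + 139\right) + 10225 = 166 + 10225 = 10391$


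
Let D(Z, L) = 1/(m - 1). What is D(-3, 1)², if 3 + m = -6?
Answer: 1/100 ≈ 0.010000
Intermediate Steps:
m = -9 (m = -3 - 6 = -9)
D(Z, L) = -⅒ (D(Z, L) = 1/(-9 - 1) = 1/(-10) = -⅒)
D(-3, 1)² = (-⅒)² = 1/100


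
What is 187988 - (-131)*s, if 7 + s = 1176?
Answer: 341127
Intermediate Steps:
s = 1169 (s = -7 + 1176 = 1169)
187988 - (-131)*s = 187988 - (-131)*1169 = 187988 - 1*(-153139) = 187988 + 153139 = 341127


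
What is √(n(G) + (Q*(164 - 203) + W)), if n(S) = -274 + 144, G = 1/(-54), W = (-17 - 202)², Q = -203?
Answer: 2*√13937 ≈ 236.11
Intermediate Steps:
W = 47961 (W = (-219)² = 47961)
G = -1/54 ≈ -0.018519
n(S) = -130
√(n(G) + (Q*(164 - 203) + W)) = √(-130 + (-203*(164 - 203) + 47961)) = √(-130 + (-203*(-39) + 47961)) = √(-130 + (7917 + 47961)) = √(-130 + 55878) = √55748 = 2*√13937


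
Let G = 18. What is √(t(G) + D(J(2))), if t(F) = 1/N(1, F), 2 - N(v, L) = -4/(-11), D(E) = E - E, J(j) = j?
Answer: √22/6 ≈ 0.78174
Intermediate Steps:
D(E) = 0
N(v, L) = 18/11 (N(v, L) = 2 - (-4)/(-11) = 2 - (-4)*(-1)/11 = 2 - 1*4/11 = 2 - 4/11 = 18/11)
t(F) = 11/18 (t(F) = 1/(18/11) = 11/18)
√(t(G) + D(J(2))) = √(11/18 + 0) = √(11/18) = √22/6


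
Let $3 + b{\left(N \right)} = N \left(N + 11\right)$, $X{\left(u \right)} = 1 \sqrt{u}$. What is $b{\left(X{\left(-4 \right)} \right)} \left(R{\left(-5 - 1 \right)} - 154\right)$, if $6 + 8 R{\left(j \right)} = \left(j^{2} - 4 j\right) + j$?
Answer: $1036 - 3256 i \approx 1036.0 - 3256.0 i$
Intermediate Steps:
$X{\left(u \right)} = \sqrt{u}$
$b{\left(N \right)} = -3 + N \left(11 + N\right)$ ($b{\left(N \right)} = -3 + N \left(N + 11\right) = -3 + N \left(11 + N\right)$)
$R{\left(j \right)} = - \frac{3}{4} - \frac{3 j}{8} + \frac{j^{2}}{8}$ ($R{\left(j \right)} = - \frac{3}{4} + \frac{\left(j^{2} - 4 j\right) + j}{8} = - \frac{3}{4} + \frac{j^{2} - 3 j}{8} = - \frac{3}{4} + \left(- \frac{3 j}{8} + \frac{j^{2}}{8}\right) = - \frac{3}{4} - \frac{3 j}{8} + \frac{j^{2}}{8}$)
$b{\left(X{\left(-4 \right)} \right)} \left(R{\left(-5 - 1 \right)} - 154\right) = \left(-3 + \left(\sqrt{-4}\right)^{2} + 11 \sqrt{-4}\right) \left(\left(- \frac{3}{4} - \frac{3 \left(-5 - 1\right)}{8} + \frac{\left(-5 - 1\right)^{2}}{8}\right) - 154\right) = \left(-3 + \left(2 i\right)^{2} + 11 \cdot 2 i\right) \left(\left(- \frac{3}{4} - \frac{3 \left(-5 - 1\right)}{8} + \frac{\left(-5 - 1\right)^{2}}{8}\right) - 154\right) = \left(-3 - 4 + 22 i\right) \left(\left(- \frac{3}{4} - - \frac{9}{4} + \frac{\left(-6\right)^{2}}{8}\right) - 154\right) = \left(-7 + 22 i\right) \left(\left(- \frac{3}{4} + \frac{9}{4} + \frac{1}{8} \cdot 36\right) - 154\right) = \left(-7 + 22 i\right) \left(\left(- \frac{3}{4} + \frac{9}{4} + \frac{9}{2}\right) - 154\right) = \left(-7 + 22 i\right) \left(6 - 154\right) = \left(-7 + 22 i\right) \left(-148\right) = 1036 - 3256 i$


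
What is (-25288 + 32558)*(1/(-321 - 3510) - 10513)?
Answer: -292801460080/3831 ≈ -7.6430e+7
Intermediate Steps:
(-25288 + 32558)*(1/(-321 - 3510) - 10513) = 7270*(1/(-3831) - 10513) = 7270*(-1/3831 - 10513) = 7270*(-40275304/3831) = -292801460080/3831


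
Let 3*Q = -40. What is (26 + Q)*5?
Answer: 190/3 ≈ 63.333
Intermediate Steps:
Q = -40/3 (Q = (1/3)*(-40) = -40/3 ≈ -13.333)
(26 + Q)*5 = (26 - 40/3)*5 = (38/3)*5 = 190/3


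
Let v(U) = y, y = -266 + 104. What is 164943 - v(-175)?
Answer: 165105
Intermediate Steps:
y = -162
v(U) = -162
164943 - v(-175) = 164943 - 1*(-162) = 164943 + 162 = 165105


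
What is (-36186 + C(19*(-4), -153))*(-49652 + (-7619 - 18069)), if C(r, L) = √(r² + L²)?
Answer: 2726253240 - 75340*√29185 ≈ 2.7134e+9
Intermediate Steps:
C(r, L) = √(L² + r²)
(-36186 + C(19*(-4), -153))*(-49652 + (-7619 - 18069)) = (-36186 + √((-153)² + (19*(-4))²))*(-49652 + (-7619 - 18069)) = (-36186 + √(23409 + (-76)²))*(-49652 - 25688) = (-36186 + √(23409 + 5776))*(-75340) = (-36186 + √29185)*(-75340) = 2726253240 - 75340*√29185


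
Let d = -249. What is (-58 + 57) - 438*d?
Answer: 109061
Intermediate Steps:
(-58 + 57) - 438*d = (-58 + 57) - 438*(-249) = -1 + 109062 = 109061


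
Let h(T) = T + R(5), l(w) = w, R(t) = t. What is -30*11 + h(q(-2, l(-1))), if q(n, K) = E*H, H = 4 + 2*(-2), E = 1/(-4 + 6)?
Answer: -325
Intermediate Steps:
E = 1/2 ≈ 0.50000
H = 0 (H = 4 - 4 = 0)
q(n, K) = 0 (q(n, K) = (1/2)*0 = 0)
h(T) = 5 + T (h(T) = T + 5 = 5 + T)
-30*11 + h(q(-2, l(-1))) = -30*11 + (5 + 0) = -330 + 5 = -325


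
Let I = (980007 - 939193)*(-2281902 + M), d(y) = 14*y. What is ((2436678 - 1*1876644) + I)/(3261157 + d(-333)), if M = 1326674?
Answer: -38986115558/3256495 ≈ -11972.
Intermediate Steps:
I = -38986675592 (I = (980007 - 939193)*(-2281902 + 1326674) = 40814*(-955228) = -38986675592)
((2436678 - 1*1876644) + I)/(3261157 + d(-333)) = ((2436678 - 1*1876644) - 38986675592)/(3261157 + 14*(-333)) = ((2436678 - 1876644) - 38986675592)/(3261157 - 4662) = (560034 - 38986675592)/3256495 = -38986115558*1/3256495 = -38986115558/3256495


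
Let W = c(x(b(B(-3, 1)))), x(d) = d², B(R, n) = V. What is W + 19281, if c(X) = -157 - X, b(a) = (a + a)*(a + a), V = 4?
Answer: 15028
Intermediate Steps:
B(R, n) = 4
b(a) = 4*a² (b(a) = (2*a)*(2*a) = 4*a²)
W = -4253 (W = -157 - (4*4²)² = -157 - (4*16)² = -157 - 1*64² = -157 - 1*4096 = -157 - 4096 = -4253)
W + 19281 = -4253 + 19281 = 15028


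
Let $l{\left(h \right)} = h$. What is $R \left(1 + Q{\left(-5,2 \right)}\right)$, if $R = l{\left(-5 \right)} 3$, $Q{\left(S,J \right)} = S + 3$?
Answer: $15$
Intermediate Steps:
$Q{\left(S,J \right)} = 3 + S$
$R = -15$ ($R = \left(-5\right) 3 = -15$)
$R \left(1 + Q{\left(-5,2 \right)}\right) = - 15 \left(1 + \left(3 - 5\right)\right) = - 15 \left(1 - 2\right) = \left(-15\right) \left(-1\right) = 15$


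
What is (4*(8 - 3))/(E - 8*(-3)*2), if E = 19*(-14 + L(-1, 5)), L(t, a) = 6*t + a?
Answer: -20/237 ≈ -0.084388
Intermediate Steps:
L(t, a) = a + 6*t
E = -285 (E = 19*(-14 + (5 + 6*(-1))) = 19*(-14 + (5 - 6)) = 19*(-14 - 1) = 19*(-15) = -285)
(4*(8 - 3))/(E - 8*(-3)*2) = (4*(8 - 3))/(-285 - 8*(-3)*2) = (4*5)/(-285 + 24*2) = 20/(-285 + 48) = 20/(-237) = 20*(-1/237) = -20/237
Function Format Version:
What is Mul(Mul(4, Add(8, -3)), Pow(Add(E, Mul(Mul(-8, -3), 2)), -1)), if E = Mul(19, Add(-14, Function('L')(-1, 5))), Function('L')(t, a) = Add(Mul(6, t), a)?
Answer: Rational(-20, 237) ≈ -0.084388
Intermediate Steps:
Function('L')(t, a) = Add(a, Mul(6, t))
E = -285 (E = Mul(19, Add(-14, Add(5, Mul(6, -1)))) = Mul(19, Add(-14, Add(5, -6))) = Mul(19, Add(-14, -1)) = Mul(19, -15) = -285)
Mul(Mul(4, Add(8, -3)), Pow(Add(E, Mul(Mul(-8, -3), 2)), -1)) = Mul(Mul(4, Add(8, -3)), Pow(Add(-285, Mul(Mul(-8, -3), 2)), -1)) = Mul(Mul(4, 5), Pow(Add(-285, Mul(24, 2)), -1)) = Mul(20, Pow(Add(-285, 48), -1)) = Mul(20, Pow(-237, -1)) = Mul(20, Rational(-1, 237)) = Rational(-20, 237)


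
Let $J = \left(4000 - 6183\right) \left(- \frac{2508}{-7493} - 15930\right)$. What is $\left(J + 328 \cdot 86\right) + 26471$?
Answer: $\frac{4423300567}{127} \approx 3.4829 \cdot 10^{7}$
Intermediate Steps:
$J = \frac{4416356334}{127}$ ($J = - 2183 \left(\left(-2508\right) \left(- \frac{1}{7493}\right) - 15930\right) = - 2183 \left(\frac{2508}{7493} - 15930\right) = \left(-2183\right) \left(- \frac{119360982}{7493}\right) = \frac{4416356334}{127} \approx 3.4774 \cdot 10^{7}$)
$\left(J + 328 \cdot 86\right) + 26471 = \left(\frac{4416356334}{127} + 328 \cdot 86\right) + 26471 = \left(\frac{4416356334}{127} + 28208\right) + 26471 = \frac{4419938750}{127} + 26471 = \frac{4423300567}{127}$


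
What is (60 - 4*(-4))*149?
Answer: 11324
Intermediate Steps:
(60 - 4*(-4))*149 = (60 + 16)*149 = 76*149 = 11324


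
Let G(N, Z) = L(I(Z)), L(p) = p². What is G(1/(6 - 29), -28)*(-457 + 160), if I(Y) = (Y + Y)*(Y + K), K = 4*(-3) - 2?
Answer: -1642975488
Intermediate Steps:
K = -14 (K = -12 - 2 = -14)
I(Y) = 2*Y*(-14 + Y) (I(Y) = (Y + Y)*(Y - 14) = (2*Y)*(-14 + Y) = 2*Y*(-14 + Y))
G(N, Z) = 4*Z²*(-14 + Z)² (G(N, Z) = (2*Z*(-14 + Z))² = 4*Z²*(-14 + Z)²)
G(1/(6 - 29), -28)*(-457 + 160) = (4*(-28)²*(-14 - 28)²)*(-457 + 160) = (4*784*(-42)²)*(-297) = (4*784*1764)*(-297) = 5531904*(-297) = -1642975488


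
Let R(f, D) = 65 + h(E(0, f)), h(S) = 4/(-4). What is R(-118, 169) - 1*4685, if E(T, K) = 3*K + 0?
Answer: -4621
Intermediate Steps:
E(T, K) = 3*K
h(S) = -1 (h(S) = 4*(-1/4) = -1)
R(f, D) = 64 (R(f, D) = 65 - 1 = 64)
R(-118, 169) - 1*4685 = 64 - 1*4685 = 64 - 4685 = -4621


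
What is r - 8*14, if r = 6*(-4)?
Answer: -136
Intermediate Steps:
r = -24
r - 8*14 = -24 - 8*14 = -24 - 112 = -136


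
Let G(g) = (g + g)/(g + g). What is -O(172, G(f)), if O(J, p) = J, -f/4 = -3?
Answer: -172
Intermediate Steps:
f = 12 (f = -4*(-3) = 12)
G(g) = 1 (G(g) = (2*g)/((2*g)) = (2*g)*(1/(2*g)) = 1)
-O(172, G(f)) = -1*172 = -172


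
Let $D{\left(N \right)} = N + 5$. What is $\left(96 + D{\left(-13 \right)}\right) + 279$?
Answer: $367$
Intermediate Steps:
$D{\left(N \right)} = 5 + N$
$\left(96 + D{\left(-13 \right)}\right) + 279 = \left(96 + \left(5 - 13\right)\right) + 279 = \left(96 - 8\right) + 279 = 88 + 279 = 367$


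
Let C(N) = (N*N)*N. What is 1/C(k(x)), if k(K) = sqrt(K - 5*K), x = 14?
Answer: I*sqrt(14)/1568 ≈ 0.0023863*I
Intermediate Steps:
k(K) = 2*sqrt(-K) (k(K) = sqrt(-4*K) = 2*sqrt(-K))
C(N) = N**3 (C(N) = N**2*N = N**3)
1/C(k(x)) = 1/((2*sqrt(-1*14))**3) = 1/((2*sqrt(-14))**3) = 1/((2*(I*sqrt(14)))**3) = 1/((2*I*sqrt(14))**3) = 1/(-112*I*sqrt(14)) = I*sqrt(14)/1568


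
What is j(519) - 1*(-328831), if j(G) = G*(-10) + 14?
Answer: 323655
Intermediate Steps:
j(G) = 14 - 10*G (j(G) = -10*G + 14 = 14 - 10*G)
j(519) - 1*(-328831) = (14 - 10*519) - 1*(-328831) = (14 - 5190) + 328831 = -5176 + 328831 = 323655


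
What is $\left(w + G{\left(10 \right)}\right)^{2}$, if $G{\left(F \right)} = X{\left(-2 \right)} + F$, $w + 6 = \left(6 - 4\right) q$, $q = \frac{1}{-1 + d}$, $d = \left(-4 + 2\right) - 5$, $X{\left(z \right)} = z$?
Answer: $\frac{49}{16} \approx 3.0625$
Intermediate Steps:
$d = -7$ ($d = -2 - 5 = -7$)
$q = - \frac{1}{8}$ ($q = \frac{1}{-1 - 7} = \frac{1}{-8} = - \frac{1}{8} \approx -0.125$)
$w = - \frac{25}{4}$ ($w = -6 + \left(6 - 4\right) \left(- \frac{1}{8}\right) = -6 + 2 \left(- \frac{1}{8}\right) = -6 - \frac{1}{4} = - \frac{25}{4} \approx -6.25$)
$G{\left(F \right)} = -2 + F$
$\left(w + G{\left(10 \right)}\right)^{2} = \left(- \frac{25}{4} + \left(-2 + 10\right)\right)^{2} = \left(- \frac{25}{4} + 8\right)^{2} = \left(\frac{7}{4}\right)^{2} = \frac{49}{16}$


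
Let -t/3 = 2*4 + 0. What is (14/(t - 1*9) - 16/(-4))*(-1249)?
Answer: -147382/33 ≈ -4466.1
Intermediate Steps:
t = -24 (t = -3*(2*4 + 0) = -3*(8 + 0) = -3*8 = -24)
(14/(t - 1*9) - 16/(-4))*(-1249) = (14/(-24 - 1*9) - 16/(-4))*(-1249) = (14/(-24 - 9) - 16*(-¼))*(-1249) = (14/(-33) + 4)*(-1249) = (14*(-1/33) + 4)*(-1249) = (-14/33 + 4)*(-1249) = (118/33)*(-1249) = -147382/33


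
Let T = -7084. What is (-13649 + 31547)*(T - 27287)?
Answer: -615172158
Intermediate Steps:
(-13649 + 31547)*(T - 27287) = (-13649 + 31547)*(-7084 - 27287) = 17898*(-34371) = -615172158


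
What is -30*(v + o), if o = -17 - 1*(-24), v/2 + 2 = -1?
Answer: -30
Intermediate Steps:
v = -6 (v = -4 + 2*(-1) = -4 - 2 = -6)
o = 7 (o = -17 + 24 = 7)
-30*(v + o) = -30*(-6 + 7) = -30*1 = -30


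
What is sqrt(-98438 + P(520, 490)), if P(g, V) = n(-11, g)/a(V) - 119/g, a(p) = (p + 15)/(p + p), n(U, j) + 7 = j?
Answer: I*sqrt(67195280453470)/26260 ≈ 312.16*I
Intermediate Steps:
n(U, j) = -7 + j
a(p) = (15 + p)/(2*p) (a(p) = (15 + p)/((2*p)) = (15 + p)*(1/(2*p)) = (15 + p)/(2*p))
P(g, V) = -119/g + 2*V*(-7 + g)/(15 + V) (P(g, V) = (-7 + g)/(((15 + V)/(2*V))) - 119/g = (-7 + g)*(2*V/(15 + V)) - 119/g = 2*V*(-7 + g)/(15 + V) - 119/g = -119/g + 2*V*(-7 + g)/(15 + V))
sqrt(-98438 + P(520, 490)) = sqrt(-98438 + (-1785 - 119*490 + 2*490*520*(-7 + 520))/(520*(15 + 490))) = sqrt(-98438 + (1/520)*(-1785 - 58310 + 2*490*520*513)/505) = sqrt(-98438 + (1/520)*(1/505)*(-1785 - 58310 + 261424800)) = sqrt(-98438 + (1/520)*(1/505)*261364705) = sqrt(-98438 + 52272941/52520) = sqrt(-5117690819/52520) = I*sqrt(67195280453470)/26260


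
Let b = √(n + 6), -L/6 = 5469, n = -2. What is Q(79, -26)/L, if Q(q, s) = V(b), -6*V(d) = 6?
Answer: 1/32814 ≈ 3.0475e-5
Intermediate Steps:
L = -32814 (L = -6*5469 = -32814)
b = 2 (b = √(-2 + 6) = √4 = 2)
V(d) = -1 (V(d) = -⅙*6 = -1)
Q(q, s) = -1
Q(79, -26)/L = -1/(-32814) = -1*(-1/32814) = 1/32814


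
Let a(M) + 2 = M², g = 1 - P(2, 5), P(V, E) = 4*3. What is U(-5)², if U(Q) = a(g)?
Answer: 14161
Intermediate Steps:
P(V, E) = 12
g = -11 (g = 1 - 1*12 = 1 - 12 = -11)
a(M) = -2 + M²
U(Q) = 119 (U(Q) = -2 + (-11)² = -2 + 121 = 119)
U(-5)² = 119² = 14161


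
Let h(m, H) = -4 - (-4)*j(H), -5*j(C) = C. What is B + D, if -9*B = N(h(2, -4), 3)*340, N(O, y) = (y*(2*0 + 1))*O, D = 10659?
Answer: 32249/3 ≈ 10750.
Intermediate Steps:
j(C) = -C/5
h(m, H) = -4 - 4*H/5 (h(m, H) = -4 - (-4)*(-H/5) = -4 - 4*H/5)
N(O, y) = O*y (N(O, y) = (y*(0 + 1))*O = (y*1)*O = y*O = O*y)
B = 272/3 (B = -(-4 - ⅘*(-4))*3*340/9 = -(-4 + 16/5)*3*340/9 = -(-⅘*3)*340/9 = -(-4)*340/15 = -⅑*(-816) = 272/3 ≈ 90.667)
B + D = 272/3 + 10659 = 32249/3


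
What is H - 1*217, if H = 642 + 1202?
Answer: 1627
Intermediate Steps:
H = 1844
H - 1*217 = 1844 - 1*217 = 1844 - 217 = 1627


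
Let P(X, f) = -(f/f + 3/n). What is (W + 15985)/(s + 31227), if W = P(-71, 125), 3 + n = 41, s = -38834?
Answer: -607389/289066 ≈ -2.1012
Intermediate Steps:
n = 38 (n = -3 + 41 = 38)
P(X, f) = -41/38 (P(X, f) = -(f/f + 3/38) = -(1 + 3*(1/38)) = -(1 + 3/38) = -1*41/38 = -41/38)
W = -41/38 ≈ -1.0789
(W + 15985)/(s + 31227) = (-41/38 + 15985)/(-38834 + 31227) = (607389/38)/(-7607) = (607389/38)*(-1/7607) = -607389/289066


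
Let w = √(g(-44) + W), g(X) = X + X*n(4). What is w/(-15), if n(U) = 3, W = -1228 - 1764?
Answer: -4*I*√22/5 ≈ -3.7523*I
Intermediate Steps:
W = -2992
g(X) = 4*X (g(X) = X + X*3 = X + 3*X = 4*X)
w = 12*I*√22 (w = √(4*(-44) - 2992) = √(-176 - 2992) = √(-3168) = 12*I*√22 ≈ 56.285*I)
w/(-15) = (12*I*√22)/(-15) = (12*I*√22)*(-1/15) = -4*I*√22/5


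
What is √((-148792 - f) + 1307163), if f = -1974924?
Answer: 11*√25895 ≈ 1770.1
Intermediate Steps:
√((-148792 - f) + 1307163) = √((-148792 - 1*(-1974924)) + 1307163) = √((-148792 + 1974924) + 1307163) = √(1826132 + 1307163) = √3133295 = 11*√25895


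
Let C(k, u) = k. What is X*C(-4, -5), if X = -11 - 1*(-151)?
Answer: -560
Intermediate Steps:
X = 140 (X = -11 + 151 = 140)
X*C(-4, -5) = 140*(-4) = -560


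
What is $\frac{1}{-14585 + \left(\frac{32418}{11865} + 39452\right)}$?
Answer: $\frac{3955}{98359791} \approx 4.021 \cdot 10^{-5}$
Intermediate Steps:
$\frac{1}{-14585 + \left(\frac{32418}{11865} + 39452\right)} = \frac{1}{-14585 + \left(32418 \cdot \frac{1}{11865} + 39452\right)} = \frac{1}{-14585 + \left(\frac{10806}{3955} + 39452\right)} = \frac{1}{-14585 + \frac{156043466}{3955}} = \frac{1}{\frac{98359791}{3955}} = \frac{3955}{98359791}$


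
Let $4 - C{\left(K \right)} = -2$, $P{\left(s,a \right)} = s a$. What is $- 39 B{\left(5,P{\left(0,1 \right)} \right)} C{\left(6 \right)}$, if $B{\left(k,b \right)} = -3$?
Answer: $702$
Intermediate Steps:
$P{\left(s,a \right)} = a s$
$C{\left(K \right)} = 6$ ($C{\left(K \right)} = 4 - -2 = 4 + 2 = 6$)
$- 39 B{\left(5,P{\left(0,1 \right)} \right)} C{\left(6 \right)} = \left(-39\right) \left(-3\right) 6 = 117 \cdot 6 = 702$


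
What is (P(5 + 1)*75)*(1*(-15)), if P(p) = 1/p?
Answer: -375/2 ≈ -187.50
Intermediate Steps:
P(p) = 1/p
(P(5 + 1)*75)*(1*(-15)) = (75/(5 + 1))*(1*(-15)) = (75/6)*(-15) = ((⅙)*75)*(-15) = (25/2)*(-15) = -375/2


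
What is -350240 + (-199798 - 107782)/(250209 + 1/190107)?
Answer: -4164935814069605/11891620591 ≈ -3.5024e+5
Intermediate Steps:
-350240 + (-199798 - 107782)/(250209 + 1/190107) = -350240 - 307580/(250209 + 1/190107) = -350240 - 307580/47566482364/190107 = -350240 - 307580*190107/47566482364 = -350240 - 14618277765/11891620591 = -4164935814069605/11891620591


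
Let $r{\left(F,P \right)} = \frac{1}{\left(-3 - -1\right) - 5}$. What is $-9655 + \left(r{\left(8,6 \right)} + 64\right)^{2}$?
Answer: $- \frac{273286}{49} \approx -5577.3$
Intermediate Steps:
$r{\left(F,P \right)} = - \frac{1}{7}$ ($r{\left(F,P \right)} = \frac{1}{\left(-3 + 1\right) - 5} = \frac{1}{-2 - 5} = \frac{1}{-7} = - \frac{1}{7}$)
$-9655 + \left(r{\left(8,6 \right)} + 64\right)^{2} = -9655 + \left(- \frac{1}{7} + 64\right)^{2} = -9655 + \left(\frac{447}{7}\right)^{2} = -9655 + \frac{199809}{49} = - \frac{273286}{49}$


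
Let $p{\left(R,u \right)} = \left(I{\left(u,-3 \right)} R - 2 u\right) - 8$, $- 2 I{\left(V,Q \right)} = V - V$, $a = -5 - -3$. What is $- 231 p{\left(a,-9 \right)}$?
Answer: $-2310$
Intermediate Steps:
$a = -2$ ($a = -5 + 3 = -2$)
$I{\left(V,Q \right)} = 0$ ($I{\left(V,Q \right)} = - \frac{V - V}{2} = \left(- \frac{1}{2}\right) 0 = 0$)
$p{\left(R,u \right)} = -8 - 2 u$ ($p{\left(R,u \right)} = \left(0 R - 2 u\right) - 8 = \left(0 - 2 u\right) - 8 = - 2 u - 8 = -8 - 2 u$)
$- 231 p{\left(a,-9 \right)} = - 231 \left(-8 - -18\right) = - 231 \left(-8 + 18\right) = \left(-231\right) 10 = -2310$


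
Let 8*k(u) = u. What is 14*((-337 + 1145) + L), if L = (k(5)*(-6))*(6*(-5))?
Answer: 12887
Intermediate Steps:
k(u) = u/8
L = 225/2 (L = (((1/8)*5)*(-6))*(6*(-5)) = ((5/8)*(-6))*(-30) = -15/4*(-30) = 225/2 ≈ 112.50)
14*((-337 + 1145) + L) = 14*((-337 + 1145) + 225/2) = 14*(808 + 225/2) = 14*(1841/2) = 12887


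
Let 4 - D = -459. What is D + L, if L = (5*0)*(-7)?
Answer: 463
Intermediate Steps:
L = 0 (L = 0*(-7) = 0)
D = 463 (D = 4 - 1*(-459) = 4 + 459 = 463)
D + L = 463 + 0 = 463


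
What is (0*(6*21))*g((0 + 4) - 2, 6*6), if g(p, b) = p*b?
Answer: 0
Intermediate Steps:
g(p, b) = b*p
(0*(6*21))*g((0 + 4) - 2, 6*6) = (0*(6*21))*((6*6)*((0 + 4) - 2)) = (0*126)*(36*(4 - 2)) = 0*(36*2) = 0*72 = 0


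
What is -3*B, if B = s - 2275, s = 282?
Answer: 5979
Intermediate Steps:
B = -1993 (B = 282 - 2275 = -1993)
-3*B = -3*(-1993) = 5979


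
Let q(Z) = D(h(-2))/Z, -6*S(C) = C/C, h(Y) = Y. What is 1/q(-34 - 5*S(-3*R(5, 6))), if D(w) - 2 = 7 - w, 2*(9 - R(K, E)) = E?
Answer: -199/66 ≈ -3.0152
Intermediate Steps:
R(K, E) = 9 - E/2
D(w) = 9 - w (D(w) = 2 + (7 - w) = 9 - w)
S(C) = -1/6 (S(C) = -C/(6*C) = -1/6*1 = -1/6)
q(Z) = 11/Z (q(Z) = (9 - 1*(-2))/Z = (9 + 2)/Z = 11/Z)
1/q(-34 - 5*S(-3*R(5, 6))) = 1/(11/(-34 - 5*(-1/6))) = 1/(11/(-34 + 5/6)) = 1/(11/(-199/6)) = 1/(11*(-6/199)) = 1/(-66/199) = -199/66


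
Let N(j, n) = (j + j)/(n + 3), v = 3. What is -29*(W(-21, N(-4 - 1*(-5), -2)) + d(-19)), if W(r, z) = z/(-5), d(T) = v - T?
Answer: -3132/5 ≈ -626.40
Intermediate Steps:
N(j, n) = 2*j/(3 + n) (N(j, n) = (2*j)/(3 + n) = 2*j/(3 + n))
d(T) = 3 - T
W(r, z) = -z/5 (W(r, z) = z*(-⅕) = -z/5)
-29*(W(-21, N(-4 - 1*(-5), -2)) + d(-19)) = -29*(-2*(-4 - 1*(-5))/(5*(3 - 2)) + (3 - 1*(-19))) = -29*(-2*(-4 + 5)/(5*1) + (3 + 19)) = -29*(-2/5 + 22) = -29*(-⅕*2 + 22) = -29*(-⅖ + 22) = -29*108/5 = -3132/5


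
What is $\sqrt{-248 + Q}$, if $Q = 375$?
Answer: $\sqrt{127} \approx 11.269$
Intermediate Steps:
$\sqrt{-248 + Q} = \sqrt{-248 + 375} = \sqrt{127}$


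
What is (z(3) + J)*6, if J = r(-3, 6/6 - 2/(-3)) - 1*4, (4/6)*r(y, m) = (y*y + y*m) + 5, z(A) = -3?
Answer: 39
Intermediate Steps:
r(y, m) = 15/2 + 3*y**2/2 + 3*m*y/2 (r(y, m) = 3*((y*y + y*m) + 5)/2 = 3*((y**2 + m*y) + 5)/2 = 3*(5 + y**2 + m*y)/2 = 15/2 + 3*y**2/2 + 3*m*y/2)
J = 19/2 (J = (15/2 + (3/2)*(-3)**2 + (3/2)*(6/6 - 2/(-3))*(-3)) - 1*4 = (15/2 + (3/2)*9 + (3/2)*(6*(1/6) - 2*(-1/3))*(-3)) - 4 = (15/2 + 27/2 + (3/2)*(1 + 2/3)*(-3)) - 4 = (15/2 + 27/2 + (3/2)*(5/3)*(-3)) - 4 = (15/2 + 27/2 - 15/2) - 4 = 27/2 - 4 = 19/2 ≈ 9.5000)
(z(3) + J)*6 = (-3 + 19/2)*6 = (13/2)*6 = 39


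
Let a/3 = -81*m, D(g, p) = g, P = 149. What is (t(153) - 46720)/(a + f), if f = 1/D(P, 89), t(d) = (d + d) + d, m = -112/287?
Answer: -282608449/579353 ≈ -487.80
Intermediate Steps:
m = -16/41 (m = -112*1/287 = -16/41 ≈ -0.39024)
a = 3888/41 (a = 3*(-81*(-16/41)) = 3*(1296/41) = 3888/41 ≈ 94.829)
t(d) = 3*d (t(d) = 2*d + d = 3*d)
f = 1/149 ≈ 0.0067114
(t(153) - 46720)/(a + f) = (3*153 - 46720)/(3888/41 + 1/149) = (459 - 46720)/(579353/6109) = -46261*6109/579353 = -282608449/579353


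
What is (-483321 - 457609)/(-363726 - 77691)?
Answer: 940930/441417 ≈ 2.1316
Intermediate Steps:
(-483321 - 457609)/(-363726 - 77691) = -940930/(-441417) = -940930*(-1/441417) = 940930/441417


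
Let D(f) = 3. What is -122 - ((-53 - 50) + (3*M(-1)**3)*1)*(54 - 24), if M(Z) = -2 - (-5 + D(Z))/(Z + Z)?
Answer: 5398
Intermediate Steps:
M(Z) = -2 + 1/Z (M(Z) = -2 - (-5 + 3)/(Z + Z) = -2 - (-2)/(2*Z) = -2 - (-2)*1/(2*Z) = -2 - (-1)/Z = -2 + 1/Z)
-122 - ((-53 - 50) + (3*M(-1)**3)*1)*(54 - 24) = -122 - ((-53 - 50) + (3*(-2 + 1/(-1))**3)*1)*(54 - 24) = -122 - (-103 + (3*(-2 - 1)**3)*1)*30 = -122 - (-103 + (3*(-3)**3)*1)*30 = -122 - (-103 + (3*(-27))*1)*30 = -122 - (-103 - 81*1)*30 = -122 - (-103 - 81)*30 = -122 - (-184)*30 = -122 - 1*(-5520) = -122 + 5520 = 5398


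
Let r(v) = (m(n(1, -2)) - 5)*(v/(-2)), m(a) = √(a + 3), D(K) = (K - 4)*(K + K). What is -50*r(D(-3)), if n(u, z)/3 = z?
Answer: -5250 + 1050*I*√3 ≈ -5250.0 + 1818.7*I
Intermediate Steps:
n(u, z) = 3*z
D(K) = 2*K*(-4 + K) (D(K) = (-4 + K)*(2*K) = 2*K*(-4 + K))
m(a) = √(3 + a)
r(v) = -v*(-5 + I*√3)/2 (r(v) = (√(3 + 3*(-2)) - 5)*(v/(-2)) = (√(3 - 6) - 5)*(v*(-½)) = (√(-3) - 5)*(-v/2) = (I*√3 - 5)*(-v/2) = (-5 + I*√3)*(-v/2) = -v*(-5 + I*√3)/2)
-50*r(D(-3)) = -25*2*(-3)*(-4 - 3)*(5 - I*√3) = -25*2*(-3)*(-7)*(5 - I*√3) = -25*42*(5 - I*√3) = -50*(105 - 21*I*√3) = -5250 + 1050*I*√3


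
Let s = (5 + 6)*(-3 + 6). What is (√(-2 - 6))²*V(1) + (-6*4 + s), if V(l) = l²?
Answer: 1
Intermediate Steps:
s = 33 (s = 11*3 = 33)
(√(-2 - 6))²*V(1) + (-6*4 + s) = (√(-2 - 6))²*1² + (-6*4 + 33) = (√(-8))²*1 + (-24 + 33) = (2*I*√2)²*1 + 9 = -8*1 + 9 = -8 + 9 = 1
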